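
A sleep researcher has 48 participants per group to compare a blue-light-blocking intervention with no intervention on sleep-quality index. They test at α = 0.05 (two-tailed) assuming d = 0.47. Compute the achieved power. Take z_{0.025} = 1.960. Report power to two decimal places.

power ≈ 0.63

For two equal groups, power = Φ(d·√(n/2) − z_{α/2}).
d·√(n/2) = 0.47 × √(48/2) = 0.47 × 4.899 = 2.303.
z_β = 2.303 − 1.960 = 0.343.
Power = Φ(0.343) = 0.634.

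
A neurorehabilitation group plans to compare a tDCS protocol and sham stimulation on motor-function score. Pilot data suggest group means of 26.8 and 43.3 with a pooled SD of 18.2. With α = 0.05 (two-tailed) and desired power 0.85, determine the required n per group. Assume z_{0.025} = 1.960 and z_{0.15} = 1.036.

n = 22 per group

Cohen's d = |M₁ − M₂| / SD_pooled = |26.8 − 43.3| / 18.2 = 16.5 / 18.2 = 0.907.
For two independent groups with equal n: n = 2·((z_{α/2} + z_β) / d)².
z_{α/2} + z_β = 1.960 + 1.036 = 2.996.
n = 2 × (2.996 / 0.907)² = 2 × 3.303² = 2 × 10.91 = 21.8.
Round up to the next whole participant.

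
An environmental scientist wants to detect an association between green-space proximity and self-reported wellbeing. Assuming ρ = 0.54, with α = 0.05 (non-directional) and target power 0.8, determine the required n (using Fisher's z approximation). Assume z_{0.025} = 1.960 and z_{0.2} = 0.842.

Fisher's z: C = ½·ln((1+r)/(1−r)) = ½·ln(3.3478) = 0.6042.
n = ((z_{α/2} + z_β)/C)² + 3.
(1.960 + 0.842) / 0.6042 = 2.802 / 0.6042 = 4.638.
n = 4.638² + 3 = 21.51 + 3 = 24.5.
Round up.

n = 25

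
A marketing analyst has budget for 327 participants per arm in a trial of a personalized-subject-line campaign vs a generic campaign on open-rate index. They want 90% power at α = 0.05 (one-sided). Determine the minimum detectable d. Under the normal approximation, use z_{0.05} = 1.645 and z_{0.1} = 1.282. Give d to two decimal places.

d_min ≈ 0.23

For two independent groups of n = 327 each: d_min = (z_{α} + z_β)·√(2/n).
z-sum = 1.645 + 1.282 = 2.927.
d_min = 2.927 × √(2/327) = 2.927 × 0.0782 = 0.229.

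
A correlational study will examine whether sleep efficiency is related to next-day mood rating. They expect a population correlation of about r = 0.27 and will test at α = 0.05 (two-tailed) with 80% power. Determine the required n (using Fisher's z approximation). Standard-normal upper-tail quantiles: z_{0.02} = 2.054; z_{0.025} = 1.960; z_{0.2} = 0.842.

n = 106

Fisher's z: C = ½·ln((1+r)/(1−r)) = ½·ln(1.7397) = 0.2769.
n = ((z_{α/2} + z_β)/C)² + 3.
(1.960 + 0.842) / 0.2769 = 2.802 / 0.2769 = 10.119.
n = 10.119² + 3 = 102.40 + 3 = 105.4.
Round up.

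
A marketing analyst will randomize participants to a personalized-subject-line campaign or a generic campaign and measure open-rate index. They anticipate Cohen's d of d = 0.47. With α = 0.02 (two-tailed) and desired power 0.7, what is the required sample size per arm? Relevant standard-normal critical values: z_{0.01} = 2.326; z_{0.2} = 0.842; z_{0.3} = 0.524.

n = 74 per group

For two independent groups with equal n: n = 2·((z_{α/2} + z_β) / d)².
z_{α/2} + z_β = 2.326 + 0.524 = 2.850.
n = 2 × (2.850 / 0.47)² = 2 × 6.064² = 2 × 36.77 = 73.5.
Round up to the next whole participant.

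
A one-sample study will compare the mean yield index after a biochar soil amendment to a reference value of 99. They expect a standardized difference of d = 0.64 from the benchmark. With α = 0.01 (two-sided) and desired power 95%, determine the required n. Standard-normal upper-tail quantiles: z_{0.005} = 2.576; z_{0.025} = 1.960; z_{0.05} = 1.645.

For a one-sample test: n = ((z_{α/2} + z_β) / d)².
z_{α/2} + z_β = 2.576 + 1.645 = 4.221.
n = (4.221 / 0.64)² = 6.595² = 43.50.
Round up.

n = 44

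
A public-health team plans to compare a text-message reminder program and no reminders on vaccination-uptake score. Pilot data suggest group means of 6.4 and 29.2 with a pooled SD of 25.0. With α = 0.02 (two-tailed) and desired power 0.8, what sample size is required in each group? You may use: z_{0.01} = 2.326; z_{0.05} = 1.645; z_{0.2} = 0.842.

Cohen's d = |M₁ − M₂| / SD_pooled = |6.4 − 29.2| / 25.0 = 22.8 / 25.0 = 0.912.
For two independent groups with equal n: n = 2·((z_{α/2} + z_β) / d)².
z_{α/2} + z_β = 2.326 + 0.842 = 3.168.
n = 2 × (3.168 / 0.912)² = 2 × 3.474² = 2 × 12.07 = 24.1.
Round up to the next whole participant.

n = 25 per group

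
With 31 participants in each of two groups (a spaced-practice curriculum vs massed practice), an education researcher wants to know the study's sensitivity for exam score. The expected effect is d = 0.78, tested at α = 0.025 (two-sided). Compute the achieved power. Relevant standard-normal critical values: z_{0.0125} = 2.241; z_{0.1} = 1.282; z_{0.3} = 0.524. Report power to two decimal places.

For two equal groups, power = Φ(d·√(n/2) − z_{α/2}).
d·√(n/2) = 0.78 × √(31/2) = 0.78 × 3.937 = 3.071.
z_β = 3.071 − 2.241 = 0.830.
Power = Φ(0.830) = 0.797.

power ≈ 0.80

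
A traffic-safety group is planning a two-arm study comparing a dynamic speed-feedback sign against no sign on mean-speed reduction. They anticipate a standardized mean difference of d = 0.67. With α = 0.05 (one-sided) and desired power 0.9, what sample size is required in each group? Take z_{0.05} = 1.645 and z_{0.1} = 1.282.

For two independent groups with equal n: n = 2·((z_{α} + z_β) / d)².
z_{α} + z_β = 1.645 + 1.282 = 2.927.
n = 2 × (2.927 / 0.67)² = 2 × 4.369² = 2 × 19.09 = 38.2.
Round up to the next whole participant.

n = 39 per group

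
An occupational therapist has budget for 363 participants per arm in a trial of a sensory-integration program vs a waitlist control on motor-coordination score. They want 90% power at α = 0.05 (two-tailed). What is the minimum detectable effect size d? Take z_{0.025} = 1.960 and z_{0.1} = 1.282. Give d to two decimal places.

For two independent groups of n = 363 each: d_min = (z_{α/2} + z_β)·√(2/n).
z-sum = 1.960 + 1.282 = 3.242.
d_min = 3.242 × √(2/363) = 3.242 × 0.0742 = 0.241.

d_min ≈ 0.24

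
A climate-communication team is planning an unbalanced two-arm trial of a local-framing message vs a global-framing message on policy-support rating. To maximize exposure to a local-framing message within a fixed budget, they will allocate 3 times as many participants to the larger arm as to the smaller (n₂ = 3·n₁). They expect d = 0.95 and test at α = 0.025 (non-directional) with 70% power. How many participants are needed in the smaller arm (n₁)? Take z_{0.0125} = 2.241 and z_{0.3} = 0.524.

With allocation ratio k = n₂/n₁ = 3, Var(x̄₁−x̄₂) = σ²(1/n₁ + 1/(k·n₁)) = σ²·(k+1)/(k·n₁).
So n₁ = (1 + 1/k)·((z_{α/2} + z_β)/d)² = 1.333 × (2.765/0.95)².
n₁ = 1.333 × 8.47 = 11.3.
Round up: n₁ = 12, giving n₂ = 3 × 12 = 36.

n₁ = 12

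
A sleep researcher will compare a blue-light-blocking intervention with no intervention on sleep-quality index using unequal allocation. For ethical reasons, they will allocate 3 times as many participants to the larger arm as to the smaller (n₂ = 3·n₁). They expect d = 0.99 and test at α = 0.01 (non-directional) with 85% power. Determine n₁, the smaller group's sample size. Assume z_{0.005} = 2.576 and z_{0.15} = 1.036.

n₁ = 18

With allocation ratio k = n₂/n₁ = 3, Var(x̄₁−x̄₂) = σ²(1/n₁ + 1/(k·n₁)) = σ²·(k+1)/(k·n₁).
So n₁ = (1 + 1/k)·((z_{α/2} + z_β)/d)² = 1.333 × (3.612/0.99)².
n₁ = 1.333 × 13.31 = 17.7.
Round up: n₁ = 18, giving n₂ = 3 × 18 = 54.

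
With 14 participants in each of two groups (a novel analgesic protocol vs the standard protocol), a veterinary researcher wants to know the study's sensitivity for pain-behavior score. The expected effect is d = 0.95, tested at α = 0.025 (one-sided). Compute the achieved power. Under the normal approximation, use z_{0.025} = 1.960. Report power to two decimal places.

For two equal groups, power = Φ(d·√(n/2) − z_{α}).
d·√(n/2) = 0.95 × √(14/2) = 0.95 × 2.646 = 2.513.
z_β = 2.513 − 1.960 = 0.553.
Power = Φ(0.553) = 0.710.

power ≈ 0.71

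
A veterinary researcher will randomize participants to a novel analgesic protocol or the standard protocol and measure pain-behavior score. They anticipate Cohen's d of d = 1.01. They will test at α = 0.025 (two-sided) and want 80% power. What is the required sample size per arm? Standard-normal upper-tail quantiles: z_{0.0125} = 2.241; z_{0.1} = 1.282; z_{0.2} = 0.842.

n = 19 per group

For two independent groups with equal n: n = 2·((z_{α/2} + z_β) / d)².
z_{α/2} + z_β = 2.241 + 0.842 = 3.083.
n = 2 × (3.083 / 1.01)² = 2 × 3.052² = 2 × 9.32 = 18.6.
Round up to the next whole participant.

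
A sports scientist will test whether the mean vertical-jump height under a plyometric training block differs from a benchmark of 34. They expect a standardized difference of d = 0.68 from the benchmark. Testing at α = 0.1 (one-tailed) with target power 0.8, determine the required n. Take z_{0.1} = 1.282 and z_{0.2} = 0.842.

For a one-sample test: n = ((z_{α} + z_β) / d)².
z_{α} + z_β = 1.282 + 0.842 = 2.124.
n = (2.124 / 0.68)² = 3.124² = 9.76.
Round up.

n = 10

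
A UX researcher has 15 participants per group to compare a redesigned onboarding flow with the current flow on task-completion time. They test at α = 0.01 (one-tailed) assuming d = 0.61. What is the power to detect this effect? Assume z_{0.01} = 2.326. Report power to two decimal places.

power ≈ 0.26

For two equal groups, power = Φ(d·√(n/2) − z_{α}).
d·√(n/2) = 0.61 × √(15/2) = 0.61 × 2.739 = 1.671.
z_β = 1.671 − 2.326 = -0.655.
Power = Φ(-0.655) = 0.256.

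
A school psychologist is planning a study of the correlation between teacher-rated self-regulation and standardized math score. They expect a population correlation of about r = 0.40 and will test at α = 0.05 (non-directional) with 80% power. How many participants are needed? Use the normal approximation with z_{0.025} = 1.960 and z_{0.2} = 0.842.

Fisher's z: C = ½·ln((1+r)/(1−r)) = ½·ln(2.3333) = 0.4236.
n = ((z_{α/2} + z_β)/C)² + 3.
(1.960 + 0.842) / 0.4236 = 2.802 / 0.4236 = 6.615.
n = 6.615² + 3 = 43.75 + 3 = 46.8.
Round up.

n = 47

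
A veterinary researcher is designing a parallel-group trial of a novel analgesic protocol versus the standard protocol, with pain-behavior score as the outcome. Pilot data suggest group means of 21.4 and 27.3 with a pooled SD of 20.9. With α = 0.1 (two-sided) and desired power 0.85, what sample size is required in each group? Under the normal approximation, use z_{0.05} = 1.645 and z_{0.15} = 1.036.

Cohen's d = |M₁ − M₂| / SD_pooled = |21.4 − 27.3| / 20.9 = 5.9 / 20.9 = 0.282.
For two independent groups with equal n: n = 2·((z_{α/2} + z_β) / d)².
z_{α/2} + z_β = 1.645 + 1.036 = 2.681.
n = 2 × (2.681 / 0.282)² = 2 × 9.507² = 2 × 90.38 = 180.8.
Round up to the next whole participant.

n = 181 per group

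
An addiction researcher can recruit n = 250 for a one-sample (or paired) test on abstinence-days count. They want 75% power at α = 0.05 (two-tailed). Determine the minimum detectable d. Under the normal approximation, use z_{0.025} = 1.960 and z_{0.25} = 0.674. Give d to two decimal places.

For a single sample (or paired design) of n = 250: d_min = (z_{α/2} + z_β)/√n.
z-sum = 1.960 + 0.674 = 2.634.
d_min = 2.634 / √250 = 2.634 / 15.811 = 0.167.

d_min ≈ 0.17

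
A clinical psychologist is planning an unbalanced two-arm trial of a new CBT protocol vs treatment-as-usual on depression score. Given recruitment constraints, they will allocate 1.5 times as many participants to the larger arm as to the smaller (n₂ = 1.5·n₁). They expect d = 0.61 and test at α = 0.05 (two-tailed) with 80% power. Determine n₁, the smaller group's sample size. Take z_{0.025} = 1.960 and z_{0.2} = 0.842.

n₁ = 36

With allocation ratio k = n₂/n₁ = 1.5, Var(x̄₁−x̄₂) = σ²(1/n₁ + 1/(k·n₁)) = σ²·(k+1)/(k·n₁).
So n₁ = (1 + 1/k)·((z_{α/2} + z_β)/d)² = 1.667 × (2.802/0.61)².
n₁ = 1.667 × 21.10 = 35.2.
Round up: n₁ = 36, giving n₂ = 1.5 × 36 = 54.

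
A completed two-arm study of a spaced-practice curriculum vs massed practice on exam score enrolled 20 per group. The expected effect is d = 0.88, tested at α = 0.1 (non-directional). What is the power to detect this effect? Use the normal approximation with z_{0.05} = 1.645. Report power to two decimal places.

power ≈ 0.87

For two equal groups, power = Φ(d·√(n/2) − z_{α/2}).
d·√(n/2) = 0.88 × √(20/2) = 0.88 × 3.162 = 2.783.
z_β = 2.783 − 1.645 = 1.138.
Power = Φ(1.138) = 0.872.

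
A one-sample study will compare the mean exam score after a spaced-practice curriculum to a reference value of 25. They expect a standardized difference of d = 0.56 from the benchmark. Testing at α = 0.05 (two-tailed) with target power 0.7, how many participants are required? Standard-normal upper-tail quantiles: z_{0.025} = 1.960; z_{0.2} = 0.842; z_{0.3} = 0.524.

For a one-sample test: n = ((z_{α/2} + z_β) / d)².
z_{α/2} + z_β = 1.960 + 0.524 = 2.484.
n = (2.484 / 0.56)² = 4.436² = 19.68.
Round up.

n = 20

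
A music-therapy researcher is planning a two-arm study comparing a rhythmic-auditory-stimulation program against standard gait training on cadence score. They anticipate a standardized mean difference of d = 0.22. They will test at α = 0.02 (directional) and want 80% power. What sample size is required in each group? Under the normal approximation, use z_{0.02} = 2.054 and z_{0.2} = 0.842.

For two independent groups with equal n: n = 2·((z_{α} + z_β) / d)².
z_{α} + z_β = 2.054 + 0.842 = 2.896.
n = 2 × (2.896 / 0.22)² = 2 × 13.164² = 2 × 173.28 = 346.6.
Round up to the next whole participant.

n = 347 per group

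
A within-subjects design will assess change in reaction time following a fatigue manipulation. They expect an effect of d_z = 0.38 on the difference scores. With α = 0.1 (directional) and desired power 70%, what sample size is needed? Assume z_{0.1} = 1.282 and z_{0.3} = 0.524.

For a paired (one-sample on differences) test: n = ((z_{α} + z_β) / d)².
z_{α} + z_β = 1.282 + 0.524 = 1.806.
n = (1.806 / 0.38)² = 4.753² = 22.59.
Round up.

n = 23 pairs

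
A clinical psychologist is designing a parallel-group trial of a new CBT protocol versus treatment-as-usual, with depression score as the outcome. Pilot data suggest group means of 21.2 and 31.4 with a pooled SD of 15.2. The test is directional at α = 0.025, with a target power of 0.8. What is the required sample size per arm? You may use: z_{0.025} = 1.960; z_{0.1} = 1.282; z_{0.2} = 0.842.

n = 35 per group

Cohen's d = |M₁ − M₂| / SD_pooled = |21.2 − 31.4| / 15.2 = 10.2 / 15.2 = 0.671.
For two independent groups with equal n: n = 2·((z_{α} + z_β) / d)².
z_{α} + z_β = 1.960 + 0.842 = 2.802.
n = 2 × (2.802 / 0.671)² = 2 × 4.176² = 2 × 17.44 = 34.9.
Round up to the next whole participant.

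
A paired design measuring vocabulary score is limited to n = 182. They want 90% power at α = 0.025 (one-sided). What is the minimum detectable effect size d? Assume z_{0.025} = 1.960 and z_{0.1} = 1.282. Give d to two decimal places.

d_min ≈ 0.24

For a single sample (or paired design) of n = 182: d_min = (z_{α} + z_β)/√n.
z-sum = 1.960 + 1.282 = 3.242.
d_min = 3.242 / √182 = 3.242 / 13.491 = 0.240.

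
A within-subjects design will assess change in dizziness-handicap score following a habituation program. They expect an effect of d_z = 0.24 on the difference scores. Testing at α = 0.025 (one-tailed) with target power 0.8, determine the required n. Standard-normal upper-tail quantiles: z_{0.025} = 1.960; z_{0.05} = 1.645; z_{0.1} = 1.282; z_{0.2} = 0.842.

n = 137 pairs

For a paired (one-sample on differences) test: n = ((z_{α} + z_β) / d)².
z_{α} + z_β = 1.960 + 0.842 = 2.802.
n = (2.802 / 0.24)² = 11.675² = 136.31.
Round up.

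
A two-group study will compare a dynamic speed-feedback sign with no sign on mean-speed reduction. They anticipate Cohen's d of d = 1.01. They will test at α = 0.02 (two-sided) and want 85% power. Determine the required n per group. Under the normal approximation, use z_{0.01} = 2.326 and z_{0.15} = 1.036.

n = 23 per group

For two independent groups with equal n: n = 2·((z_{α/2} + z_β) / d)².
z_{α/2} + z_β = 2.326 + 1.036 = 3.362.
n = 2 × (3.362 / 1.01)² = 2 × 3.329² = 2 × 11.08 = 22.2.
Round up to the next whole participant.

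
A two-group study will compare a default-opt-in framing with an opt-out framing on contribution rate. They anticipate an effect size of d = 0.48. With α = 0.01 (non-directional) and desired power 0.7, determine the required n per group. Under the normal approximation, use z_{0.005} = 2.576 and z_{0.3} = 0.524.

n = 84 per group

For two independent groups with equal n: n = 2·((z_{α/2} + z_β) / d)².
z_{α/2} + z_β = 2.576 + 0.524 = 3.100.
n = 2 × (3.100 / 0.48)² = 2 × 6.458² = 2 × 41.71 = 83.4.
Round up to the next whole participant.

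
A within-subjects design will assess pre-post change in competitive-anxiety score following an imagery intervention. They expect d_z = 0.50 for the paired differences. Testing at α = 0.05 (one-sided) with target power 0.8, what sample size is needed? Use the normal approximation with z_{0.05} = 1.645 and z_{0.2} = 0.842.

For a paired (one-sample on differences) test: n = ((z_{α} + z_β) / d)².
z_{α} + z_β = 1.645 + 0.842 = 2.487.
n = (2.487 / 0.50)² = 4.974² = 24.74.
Round up.

n = 25 pairs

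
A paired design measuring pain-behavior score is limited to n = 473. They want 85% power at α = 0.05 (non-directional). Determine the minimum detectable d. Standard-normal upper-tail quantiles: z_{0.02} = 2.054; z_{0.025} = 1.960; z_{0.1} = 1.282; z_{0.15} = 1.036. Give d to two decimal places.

For a single sample (or paired design) of n = 473: d_min = (z_{α/2} + z_β)/√n.
z-sum = 1.960 + 1.036 = 2.996.
d_min = 2.996 / √473 = 2.996 / 21.749 = 0.138.

d_min ≈ 0.14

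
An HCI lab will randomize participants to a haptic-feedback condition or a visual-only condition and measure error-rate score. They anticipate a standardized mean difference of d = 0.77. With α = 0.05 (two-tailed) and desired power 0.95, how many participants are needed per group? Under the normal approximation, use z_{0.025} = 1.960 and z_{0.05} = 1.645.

For two independent groups with equal n: n = 2·((z_{α/2} + z_β) / d)².
z_{α/2} + z_β = 1.960 + 1.645 = 3.605.
n = 2 × (3.605 / 0.77)² = 2 × 4.682² = 2 × 21.92 = 43.8.
Round up to the next whole participant.

n = 44 per group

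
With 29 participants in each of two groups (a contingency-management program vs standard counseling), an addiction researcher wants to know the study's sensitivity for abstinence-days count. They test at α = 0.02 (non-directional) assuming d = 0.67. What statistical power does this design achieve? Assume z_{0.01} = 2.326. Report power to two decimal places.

For two equal groups, power = Φ(d·√(n/2) − z_{α/2}).
d·√(n/2) = 0.67 × √(29/2) = 0.67 × 3.808 = 2.551.
z_β = 2.551 − 2.326 = 0.225.
Power = Φ(0.225) = 0.589.

power ≈ 0.59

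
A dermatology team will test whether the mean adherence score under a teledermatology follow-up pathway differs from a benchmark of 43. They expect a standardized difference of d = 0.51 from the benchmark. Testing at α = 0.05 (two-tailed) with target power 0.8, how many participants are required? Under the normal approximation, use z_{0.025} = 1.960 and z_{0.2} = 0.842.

For a one-sample test: n = ((z_{α/2} + z_β) / d)².
z_{α/2} + z_β = 1.960 + 0.842 = 2.802.
n = (2.802 / 0.51)² = 5.494² = 30.19.
Round up.

n = 31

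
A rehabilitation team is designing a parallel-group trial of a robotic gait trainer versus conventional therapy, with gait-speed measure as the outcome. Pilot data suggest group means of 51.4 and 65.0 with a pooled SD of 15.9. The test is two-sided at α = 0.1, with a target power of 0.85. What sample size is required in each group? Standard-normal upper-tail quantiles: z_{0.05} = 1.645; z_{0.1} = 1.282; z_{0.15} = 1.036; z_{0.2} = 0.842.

Cohen's d = |M₁ − M₂| / SD_pooled = |51.4 − 65.0| / 15.9 = 13.6 / 15.9 = 0.855.
For two independent groups with equal n: n = 2·((z_{α/2} + z_β) / d)².
z_{α/2} + z_β = 1.645 + 1.036 = 2.681.
n = 2 × (2.681 / 0.855)² = 2 × 3.136² = 2 × 9.83 = 19.7.
Round up to the next whole participant.

n = 20 per group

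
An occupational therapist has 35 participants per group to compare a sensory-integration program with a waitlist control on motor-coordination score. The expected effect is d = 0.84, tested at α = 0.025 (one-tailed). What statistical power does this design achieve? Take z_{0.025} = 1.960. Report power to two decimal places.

For two equal groups, power = Φ(d·√(n/2) − z_{α}).
d·√(n/2) = 0.84 × √(35/2) = 0.84 × 4.183 = 3.514.
z_β = 3.514 − 1.960 = 1.554.
Power = Φ(1.554) = 0.940.

power ≈ 0.94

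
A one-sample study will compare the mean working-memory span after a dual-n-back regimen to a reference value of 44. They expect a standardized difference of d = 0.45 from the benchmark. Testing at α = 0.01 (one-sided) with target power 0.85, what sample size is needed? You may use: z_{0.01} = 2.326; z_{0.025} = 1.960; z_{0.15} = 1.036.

For a one-sample test: n = ((z_{α} + z_β) / d)².
z_{α} + z_β = 2.326 + 1.036 = 3.362.
n = (3.362 / 0.45)² = 7.471² = 55.82.
Round up.

n = 56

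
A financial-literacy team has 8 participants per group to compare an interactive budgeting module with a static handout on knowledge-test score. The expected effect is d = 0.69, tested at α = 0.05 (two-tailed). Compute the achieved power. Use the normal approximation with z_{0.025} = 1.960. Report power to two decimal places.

For two equal groups, power = Φ(d·√(n/2) − z_{α/2}).
d·√(n/2) = 0.69 × √(8/2) = 0.69 × 2.000 = 1.380.
z_β = 1.380 − 1.960 = -0.580.
Power = Φ(-0.580) = 0.281.

power ≈ 0.28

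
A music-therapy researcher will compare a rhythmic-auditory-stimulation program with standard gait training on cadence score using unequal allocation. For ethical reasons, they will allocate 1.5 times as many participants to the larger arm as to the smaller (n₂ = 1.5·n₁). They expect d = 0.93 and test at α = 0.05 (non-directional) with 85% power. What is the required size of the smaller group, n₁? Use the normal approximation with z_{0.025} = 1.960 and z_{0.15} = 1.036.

n₁ = 18

With allocation ratio k = n₂/n₁ = 1.5, Var(x̄₁−x̄₂) = σ²(1/n₁ + 1/(k·n₁)) = σ²·(k+1)/(k·n₁).
So n₁ = (1 + 1/k)·((z_{α/2} + z_β)/d)² = 1.667 × (2.996/0.93)².
n₁ = 1.667 × 10.38 = 17.3.
Round up: n₁ = 18, giving n₂ = 1.5 × 18 = 27.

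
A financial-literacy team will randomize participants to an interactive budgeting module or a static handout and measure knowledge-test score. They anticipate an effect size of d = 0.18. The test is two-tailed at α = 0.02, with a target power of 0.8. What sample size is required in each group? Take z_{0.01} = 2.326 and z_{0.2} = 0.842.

n = 620 per group

For two independent groups with equal n: n = 2·((z_{α/2} + z_β) / d)².
z_{α/2} + z_β = 2.326 + 0.842 = 3.168.
n = 2 × (3.168 / 0.18)² = 2 × 17.600² = 2 × 309.76 = 619.5.
Round up to the next whole participant.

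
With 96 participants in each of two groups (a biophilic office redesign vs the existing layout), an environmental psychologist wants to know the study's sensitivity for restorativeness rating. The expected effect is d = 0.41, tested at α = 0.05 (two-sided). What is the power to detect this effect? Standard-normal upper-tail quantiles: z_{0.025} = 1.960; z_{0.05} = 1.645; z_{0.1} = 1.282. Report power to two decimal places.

For two equal groups, power = Φ(d·√(n/2) − z_{α/2}).
d·√(n/2) = 0.41 × √(96/2) = 0.41 × 6.928 = 2.841.
z_β = 2.841 − 1.960 = 0.881.
Power = Φ(0.881) = 0.811.

power ≈ 0.81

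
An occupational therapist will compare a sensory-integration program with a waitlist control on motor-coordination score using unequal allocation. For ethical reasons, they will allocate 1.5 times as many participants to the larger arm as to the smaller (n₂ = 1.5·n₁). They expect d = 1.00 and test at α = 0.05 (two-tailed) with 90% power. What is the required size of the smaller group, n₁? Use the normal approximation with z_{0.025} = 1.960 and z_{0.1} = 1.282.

With allocation ratio k = n₂/n₁ = 1.5, Var(x̄₁−x̄₂) = σ²(1/n₁ + 1/(k·n₁)) = σ²·(k+1)/(k·n₁).
So n₁ = (1 + 1/k)·((z_{α/2} + z_β)/d)² = 1.667 × (3.242/1.00)².
n₁ = 1.667 × 10.51 = 17.5.
Round up: n₁ = 18, giving n₂ = 1.5 × 18 = 27.

n₁ = 18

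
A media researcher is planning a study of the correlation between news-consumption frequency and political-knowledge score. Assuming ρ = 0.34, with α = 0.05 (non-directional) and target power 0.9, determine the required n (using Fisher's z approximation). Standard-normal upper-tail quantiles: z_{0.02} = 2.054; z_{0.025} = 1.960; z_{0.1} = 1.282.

Fisher's z: C = ½·ln((1+r)/(1−r)) = ½·ln(2.0303) = 0.3541.
n = ((z_{α/2} + z_β)/C)² + 3.
(1.960 + 1.282) / 0.3541 = 3.242 / 0.3541 = 9.156.
n = 9.156² + 3 = 83.83 + 3 = 86.8.
Round up.

n = 87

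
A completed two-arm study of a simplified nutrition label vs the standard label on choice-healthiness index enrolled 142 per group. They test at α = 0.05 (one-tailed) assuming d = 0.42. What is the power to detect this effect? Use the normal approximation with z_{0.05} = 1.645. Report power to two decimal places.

power ≈ 0.97

For two equal groups, power = Φ(d·√(n/2) − z_{α}).
d·√(n/2) = 0.42 × √(142/2) = 0.42 × 8.426 = 3.539.
z_β = 3.539 − 1.645 = 1.894.
Power = Φ(1.894) = 0.971.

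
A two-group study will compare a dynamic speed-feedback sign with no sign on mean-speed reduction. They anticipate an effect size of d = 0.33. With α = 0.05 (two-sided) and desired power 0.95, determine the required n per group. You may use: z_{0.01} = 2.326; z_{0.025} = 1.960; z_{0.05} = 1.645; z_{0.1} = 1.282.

n = 239 per group

For two independent groups with equal n: n = 2·((z_{α/2} + z_β) / d)².
z_{α/2} + z_β = 1.960 + 1.645 = 3.605.
n = 2 × (3.605 / 0.33)² = 2 × 10.924² = 2 × 119.34 = 238.7.
Round up to the next whole participant.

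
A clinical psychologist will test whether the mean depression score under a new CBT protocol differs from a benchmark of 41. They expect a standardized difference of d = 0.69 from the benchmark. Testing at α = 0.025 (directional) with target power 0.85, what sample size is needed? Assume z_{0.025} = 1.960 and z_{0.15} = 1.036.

For a one-sample test: n = ((z_{α} + z_β) / d)².
z_{α} + z_β = 1.960 + 1.036 = 2.996.
n = (2.996 / 0.69)² = 4.342² = 18.85.
Round up.

n = 19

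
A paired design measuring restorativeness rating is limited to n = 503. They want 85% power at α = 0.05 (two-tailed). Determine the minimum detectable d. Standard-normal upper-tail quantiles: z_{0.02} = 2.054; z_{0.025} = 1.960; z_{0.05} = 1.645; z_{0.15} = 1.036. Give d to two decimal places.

d_min ≈ 0.13

For a single sample (or paired design) of n = 503: d_min = (z_{α/2} + z_β)/√n.
z-sum = 1.960 + 1.036 = 2.996.
d_min = 2.996 / √503 = 2.996 / 22.428 = 0.134.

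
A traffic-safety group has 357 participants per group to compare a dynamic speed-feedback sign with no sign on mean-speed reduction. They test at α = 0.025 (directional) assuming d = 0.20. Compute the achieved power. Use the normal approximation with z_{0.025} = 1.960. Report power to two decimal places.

power ≈ 0.76

For two equal groups, power = Φ(d·√(n/2) − z_{α}).
d·√(n/2) = 0.20 × √(357/2) = 0.20 × 13.360 = 2.672.
z_β = 2.672 − 1.960 = 0.712.
Power = Φ(0.712) = 0.762.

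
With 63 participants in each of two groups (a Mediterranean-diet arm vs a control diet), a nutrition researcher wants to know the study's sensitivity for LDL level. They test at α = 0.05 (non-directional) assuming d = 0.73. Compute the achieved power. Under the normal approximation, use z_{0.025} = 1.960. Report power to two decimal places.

For two equal groups, power = Φ(d·√(n/2) − z_{α/2}).
d·√(n/2) = 0.73 × √(63/2) = 0.73 × 5.612 = 4.097.
z_β = 4.097 − 1.960 = 2.137.
Power = Φ(2.137) = 0.984.

power ≈ 0.98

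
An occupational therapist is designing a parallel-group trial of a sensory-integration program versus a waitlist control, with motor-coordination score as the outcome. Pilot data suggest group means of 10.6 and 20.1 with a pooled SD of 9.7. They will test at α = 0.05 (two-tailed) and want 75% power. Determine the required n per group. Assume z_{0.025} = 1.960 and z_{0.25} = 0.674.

n = 15 per group

Cohen's d = |M₁ − M₂| / SD_pooled = |10.6 − 20.1| / 9.7 = 9.5 / 9.7 = 0.979.
For two independent groups with equal n: n = 2·((z_{α/2} + z_β) / d)².
z_{α/2} + z_β = 1.960 + 0.674 = 2.634.
n = 2 × (2.634 / 0.979)² = 2 × 2.691² = 2 × 7.24 = 14.5.
Round up to the next whole participant.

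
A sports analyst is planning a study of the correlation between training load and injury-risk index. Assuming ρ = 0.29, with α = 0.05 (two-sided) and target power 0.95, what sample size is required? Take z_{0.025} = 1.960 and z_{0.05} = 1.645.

Fisher's z: C = ½·ln((1+r)/(1−r)) = ½·ln(1.8169) = 0.2986.
n = ((z_{α/2} + z_β)/C)² + 3.
(1.960 + 1.645) / 0.2986 = 3.605 / 0.2986 = 12.073.
n = 12.073² + 3 = 145.76 + 3 = 148.8.
Round up.

n = 149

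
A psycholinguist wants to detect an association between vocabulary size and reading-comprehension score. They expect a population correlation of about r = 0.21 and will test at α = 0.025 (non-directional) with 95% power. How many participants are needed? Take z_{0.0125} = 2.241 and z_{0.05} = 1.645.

n = 336

Fisher's z: C = ½·ln((1+r)/(1−r)) = ½·ln(1.5316) = 0.2132.
n = ((z_{α/2} + z_β)/C)² + 3.
(2.241 + 1.645) / 0.2132 = 3.886 / 0.2132 = 18.227.
n = 18.227² + 3 = 332.22 + 3 = 335.2.
Round up.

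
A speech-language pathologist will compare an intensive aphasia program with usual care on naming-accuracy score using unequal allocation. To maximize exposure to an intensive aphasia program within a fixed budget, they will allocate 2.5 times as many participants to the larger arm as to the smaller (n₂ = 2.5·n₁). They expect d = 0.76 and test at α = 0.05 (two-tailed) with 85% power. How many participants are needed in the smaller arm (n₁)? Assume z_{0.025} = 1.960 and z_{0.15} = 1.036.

n₁ = 22

With allocation ratio k = n₂/n₁ = 2.5, Var(x̄₁−x̄₂) = σ²(1/n₁ + 1/(k·n₁)) = σ²·(k+1)/(k·n₁).
So n₁ = (1 + 1/k)·((z_{α/2} + z_β)/d)² = 1.400 × (2.996/0.76)².
n₁ = 1.400 × 15.54 = 21.8.
Round up: n₁ = 22, giving n₂ = 2.5 × 22 = 55.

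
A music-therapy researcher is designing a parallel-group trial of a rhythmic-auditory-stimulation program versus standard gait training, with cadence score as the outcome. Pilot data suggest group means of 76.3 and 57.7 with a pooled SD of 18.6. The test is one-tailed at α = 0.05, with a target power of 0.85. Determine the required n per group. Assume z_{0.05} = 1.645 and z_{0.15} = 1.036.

n = 15 per group

Cohen's d = |M₁ − M₂| / SD_pooled = |76.3 − 57.7| / 18.6 = 18.6 / 18.6 = 1.000.
For two independent groups with equal n: n = 2·((z_{α} + z_β) / d)².
z_{α} + z_β = 1.645 + 1.036 = 2.681.
n = 2 × (2.681 / 1.000)² = 2 × 2.681² = 2 × 7.19 = 14.4.
Round up to the next whole participant.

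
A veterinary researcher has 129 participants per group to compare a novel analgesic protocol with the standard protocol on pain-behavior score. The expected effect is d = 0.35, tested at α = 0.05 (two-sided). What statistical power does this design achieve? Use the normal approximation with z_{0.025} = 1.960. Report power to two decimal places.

power ≈ 0.80

For two equal groups, power = Φ(d·√(n/2) − z_{α/2}).
d·√(n/2) = 0.35 × √(129/2) = 0.35 × 8.031 = 2.811.
z_β = 2.811 − 1.960 = 0.851.
Power = Φ(0.851) = 0.803.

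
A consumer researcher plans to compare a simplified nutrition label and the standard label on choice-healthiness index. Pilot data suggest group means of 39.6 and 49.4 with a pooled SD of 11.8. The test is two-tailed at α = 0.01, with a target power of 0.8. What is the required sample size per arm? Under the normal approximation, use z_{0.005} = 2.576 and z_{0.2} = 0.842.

Cohen's d = |M₁ − M₂| / SD_pooled = |39.6 − 49.4| / 11.8 = 9.8 / 11.8 = 0.831.
For two independent groups with equal n: n = 2·((z_{α/2} + z_β) / d)².
z_{α/2} + z_β = 2.576 + 0.842 = 3.418.
n = 2 × (3.418 / 0.831)² = 2 × 4.113² = 2 × 16.92 = 33.8.
Round up to the next whole participant.

n = 34 per group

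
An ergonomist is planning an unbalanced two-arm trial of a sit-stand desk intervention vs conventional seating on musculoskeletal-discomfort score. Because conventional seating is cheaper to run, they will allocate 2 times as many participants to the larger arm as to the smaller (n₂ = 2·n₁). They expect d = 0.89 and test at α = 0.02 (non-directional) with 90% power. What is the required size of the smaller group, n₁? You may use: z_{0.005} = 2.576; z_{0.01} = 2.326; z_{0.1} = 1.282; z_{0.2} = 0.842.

n₁ = 25

With allocation ratio k = n₂/n₁ = 2, Var(x̄₁−x̄₂) = σ²(1/n₁ + 1/(k·n₁)) = σ²·(k+1)/(k·n₁).
So n₁ = (1 + 1/k)·((z_{α/2} + z_β)/d)² = 1.500 × (3.608/0.89)².
n₁ = 1.500 × 16.43 = 24.7.
Round up: n₁ = 25, giving n₂ = 2 × 25 = 50.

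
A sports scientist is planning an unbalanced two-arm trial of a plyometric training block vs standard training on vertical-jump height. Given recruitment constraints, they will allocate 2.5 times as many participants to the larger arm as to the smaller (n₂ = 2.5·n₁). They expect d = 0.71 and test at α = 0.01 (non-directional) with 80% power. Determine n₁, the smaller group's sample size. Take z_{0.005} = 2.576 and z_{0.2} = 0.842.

n₁ = 33

With allocation ratio k = n₂/n₁ = 2.5, Var(x̄₁−x̄₂) = σ²(1/n₁ + 1/(k·n₁)) = σ²·(k+1)/(k·n₁).
So n₁ = (1 + 1/k)·((z_{α/2} + z_β)/d)² = 1.400 × (3.418/0.71)².
n₁ = 1.400 × 23.18 = 32.4.
Round up: n₁ = 33, giving n₂ = ⌈2.5 × 33⌉ = ⌈82.5⌉ = 83.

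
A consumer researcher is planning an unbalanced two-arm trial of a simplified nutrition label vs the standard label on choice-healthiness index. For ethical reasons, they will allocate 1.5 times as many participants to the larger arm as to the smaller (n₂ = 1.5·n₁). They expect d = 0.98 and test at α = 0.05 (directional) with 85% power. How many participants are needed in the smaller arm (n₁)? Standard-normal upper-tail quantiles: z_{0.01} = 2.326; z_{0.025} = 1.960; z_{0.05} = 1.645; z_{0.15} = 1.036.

n₁ = 13

With allocation ratio k = n₂/n₁ = 1.5, Var(x̄₁−x̄₂) = σ²(1/n₁ + 1/(k·n₁)) = σ²·(k+1)/(k·n₁).
So n₁ = (1 + 1/k)·((z_{α} + z_β)/d)² = 1.667 × (2.681/0.98)².
n₁ = 1.667 × 7.48 = 12.5.
Round up: n₁ = 13, giving n₂ = ⌈1.5 × 13⌉ = ⌈19.5⌉ = 20.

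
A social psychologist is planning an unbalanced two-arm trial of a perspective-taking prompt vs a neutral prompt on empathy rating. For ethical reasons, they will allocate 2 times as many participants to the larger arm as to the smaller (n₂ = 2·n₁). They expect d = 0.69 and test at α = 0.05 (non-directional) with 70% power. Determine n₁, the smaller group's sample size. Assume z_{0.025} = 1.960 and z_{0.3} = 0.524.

n₁ = 20

With allocation ratio k = n₂/n₁ = 2, Var(x̄₁−x̄₂) = σ²(1/n₁ + 1/(k·n₁)) = σ²·(k+1)/(k·n₁).
So n₁ = (1 + 1/k)·((z_{α/2} + z_β)/d)² = 1.500 × (2.484/0.69)².
n₁ = 1.500 × 12.96 = 19.4.
Round up: n₁ = 20, giving n₂ = 2 × 20 = 40.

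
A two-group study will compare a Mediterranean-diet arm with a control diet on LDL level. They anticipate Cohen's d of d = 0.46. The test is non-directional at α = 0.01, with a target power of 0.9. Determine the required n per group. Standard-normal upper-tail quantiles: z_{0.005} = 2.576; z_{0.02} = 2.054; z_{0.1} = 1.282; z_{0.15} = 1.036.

For two independent groups with equal n: n = 2·((z_{α/2} + z_β) / d)².
z_{α/2} + z_β = 2.576 + 1.282 = 3.858.
n = 2 × (3.858 / 0.46)² = 2 × 8.387² = 2 × 70.34 = 140.7.
Round up to the next whole participant.

n = 141 per group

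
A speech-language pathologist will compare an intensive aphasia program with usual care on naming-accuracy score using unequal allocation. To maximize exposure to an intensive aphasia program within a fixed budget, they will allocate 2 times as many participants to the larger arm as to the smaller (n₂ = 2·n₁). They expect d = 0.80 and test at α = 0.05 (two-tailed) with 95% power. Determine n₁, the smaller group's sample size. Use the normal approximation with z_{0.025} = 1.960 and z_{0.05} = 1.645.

With allocation ratio k = n₂/n₁ = 2, Var(x̄₁−x̄₂) = σ²(1/n₁ + 1/(k·n₁)) = σ²·(k+1)/(k·n₁).
So n₁ = (1 + 1/k)·((z_{α/2} + z_β)/d)² = 1.500 × (3.605/0.80)².
n₁ = 1.500 × 20.31 = 30.5.
Round up: n₁ = 31, giving n₂ = 2 × 31 = 62.

n₁ = 31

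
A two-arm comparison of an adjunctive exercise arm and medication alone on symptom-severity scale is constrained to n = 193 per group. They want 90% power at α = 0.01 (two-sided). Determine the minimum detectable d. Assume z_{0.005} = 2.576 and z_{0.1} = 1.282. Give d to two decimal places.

d_min ≈ 0.39

For two independent groups of n = 193 each: d_min = (z_{α/2} + z_β)·√(2/n).
z-sum = 2.576 + 1.282 = 3.858.
d_min = 3.858 × √(2/193) = 3.858 × 0.1018 = 0.393.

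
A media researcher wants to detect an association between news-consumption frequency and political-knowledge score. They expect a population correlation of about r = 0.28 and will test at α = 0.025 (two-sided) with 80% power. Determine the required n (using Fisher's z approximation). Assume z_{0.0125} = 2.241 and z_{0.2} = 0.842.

Fisher's z: C = ½·ln((1+r)/(1−r)) = ½·ln(1.7778) = 0.2877.
n = ((z_{α/2} + z_β)/C)² + 3.
(2.241 + 0.842) / 0.2877 = 3.083 / 0.2877 = 10.716.
n = 10.716² + 3 = 114.83 + 3 = 117.8.
Round up.

n = 118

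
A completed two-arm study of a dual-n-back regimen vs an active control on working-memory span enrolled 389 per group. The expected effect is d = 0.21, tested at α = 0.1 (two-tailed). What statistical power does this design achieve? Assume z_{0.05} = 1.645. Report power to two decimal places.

For two equal groups, power = Φ(d·√(n/2) − z_{α/2}).
d·√(n/2) = 0.21 × √(389/2) = 0.21 × 13.946 = 2.929.
z_β = 2.929 − 1.645 = 1.284.
Power = Φ(1.284) = 0.900.

power ≈ 0.90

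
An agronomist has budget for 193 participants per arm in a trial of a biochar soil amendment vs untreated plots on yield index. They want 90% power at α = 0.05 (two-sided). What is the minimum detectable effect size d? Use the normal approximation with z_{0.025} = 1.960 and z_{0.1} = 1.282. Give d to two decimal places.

d_min ≈ 0.33

For two independent groups of n = 193 each: d_min = (z_{α/2} + z_β)·√(2/n).
z-sum = 1.960 + 1.282 = 3.242.
d_min = 3.242 × √(2/193) = 3.242 × 0.1018 = 0.330.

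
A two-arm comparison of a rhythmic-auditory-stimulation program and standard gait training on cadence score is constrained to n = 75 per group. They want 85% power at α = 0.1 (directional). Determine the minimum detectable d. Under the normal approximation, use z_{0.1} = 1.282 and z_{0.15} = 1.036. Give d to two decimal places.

d_min ≈ 0.38

For two independent groups of n = 75 each: d_min = (z_{α} + z_β)·√(2/n).
z-sum = 1.282 + 1.036 = 2.318.
d_min = 2.318 × √(2/75) = 2.318 × 0.1633 = 0.379.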